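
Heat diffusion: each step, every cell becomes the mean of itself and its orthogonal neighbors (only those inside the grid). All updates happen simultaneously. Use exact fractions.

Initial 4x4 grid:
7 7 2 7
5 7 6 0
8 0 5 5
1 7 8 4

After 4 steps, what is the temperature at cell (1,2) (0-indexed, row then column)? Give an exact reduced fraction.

Step 1: cell (1,2) = 4
Step 2: cell (1,2) = 119/25
Step 3: cell (1,2) = 9277/2000
Step 4: cell (1,2) = 56947/12000
Full grid after step 4:
  181597/32400 1145309/216000 344623/72000 96521/21600
  1153289/216000 465157/90000 56947/12000 26639/6000
  1099433/216000 884201/180000 215779/45000 250963/54000
  314207/64800 266267/54000 263083/54000 19567/4050

Answer: 56947/12000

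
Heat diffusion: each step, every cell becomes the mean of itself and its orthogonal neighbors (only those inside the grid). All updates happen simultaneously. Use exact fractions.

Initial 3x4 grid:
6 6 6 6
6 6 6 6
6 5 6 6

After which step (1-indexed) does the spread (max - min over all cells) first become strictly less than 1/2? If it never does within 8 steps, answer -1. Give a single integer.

Step 1: max=6, min=17/3, spread=1/3
  -> spread < 1/2 first at step 1
Step 2: max=6, min=689/120, spread=31/120
Step 3: max=6, min=6269/1080, spread=211/1080
Step 4: max=10753/1800, min=631103/108000, spread=14077/108000
Step 5: max=644317/108000, min=5691593/972000, spread=5363/48600
Step 6: max=357131/60000, min=171219191/29160000, spread=93859/1166400
Step 7: max=577863533/97200000, min=10287325519/1749600000, spread=4568723/69984000
Step 8: max=17314381111/2916000000, min=618075564371/104976000000, spread=8387449/167961600

Answer: 1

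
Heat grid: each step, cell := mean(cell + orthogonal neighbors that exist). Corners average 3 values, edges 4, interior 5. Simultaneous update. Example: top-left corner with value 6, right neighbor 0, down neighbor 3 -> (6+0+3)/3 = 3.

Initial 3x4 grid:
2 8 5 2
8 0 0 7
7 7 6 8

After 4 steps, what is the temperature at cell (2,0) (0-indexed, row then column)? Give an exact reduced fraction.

Answer: 676789/129600

Derivation:
Step 1: cell (2,0) = 22/3
Step 2: cell (2,0) = 199/36
Step 3: cell (2,0) = 5983/1080
Step 4: cell (2,0) = 676789/129600
Full grid after step 4:
  205213/43200 164969/36000 471107/108000 575219/129600
  4379771/864000 1714459/360000 1688159/360000 4056571/864000
  676789/129600 1114439/216000 39957/8000 216823/43200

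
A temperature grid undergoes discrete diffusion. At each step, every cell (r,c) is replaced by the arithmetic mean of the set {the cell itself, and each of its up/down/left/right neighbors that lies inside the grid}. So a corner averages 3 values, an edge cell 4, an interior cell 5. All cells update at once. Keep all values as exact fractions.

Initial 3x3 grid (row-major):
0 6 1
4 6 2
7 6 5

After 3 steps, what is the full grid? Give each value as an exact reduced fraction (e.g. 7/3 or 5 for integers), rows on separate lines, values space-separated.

Answer: 4219/1080 53341/14400 2581/720
21347/4800 6473/1500 29033/7200
10813/2160 5843/1200 4939/1080

Derivation:
After step 1:
  10/3 13/4 3
  17/4 24/5 7/2
  17/3 6 13/3
After step 2:
  65/18 863/240 13/4
  361/80 109/25 469/120
  191/36 26/5 83/18
After step 3:
  4219/1080 53341/14400 2581/720
  21347/4800 6473/1500 29033/7200
  10813/2160 5843/1200 4939/1080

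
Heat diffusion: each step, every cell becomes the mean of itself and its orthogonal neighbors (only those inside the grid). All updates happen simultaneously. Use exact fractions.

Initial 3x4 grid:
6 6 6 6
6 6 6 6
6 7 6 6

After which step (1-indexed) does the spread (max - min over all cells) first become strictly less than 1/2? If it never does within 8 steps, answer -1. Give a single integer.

Step 1: max=19/3, min=6, spread=1/3
  -> spread < 1/2 first at step 1
Step 2: max=751/120, min=6, spread=31/120
Step 3: max=6691/1080, min=6, spread=211/1080
Step 4: max=664897/108000, min=10847/1800, spread=14077/108000
Step 5: max=5972407/972000, min=651683/108000, spread=5363/48600
Step 6: max=178700809/29160000, min=362869/60000, spread=93859/1166400
Step 7: max=10707874481/1749600000, min=588536467/97200000, spread=4568723/69984000
Step 8: max=641636435629/104976000000, min=17677618889/2916000000, spread=8387449/167961600

Answer: 1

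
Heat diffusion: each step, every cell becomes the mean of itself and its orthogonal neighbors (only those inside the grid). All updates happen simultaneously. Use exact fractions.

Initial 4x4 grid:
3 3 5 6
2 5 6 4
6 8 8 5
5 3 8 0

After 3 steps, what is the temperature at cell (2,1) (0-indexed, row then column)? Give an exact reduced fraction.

Answer: 7963/1500

Derivation:
Step 1: cell (2,1) = 6
Step 2: cell (2,1) = 581/100
Step 3: cell (2,1) = 7963/1500
Full grid after step 3:
  8533/2160 15707/3600 1963/400 1801/360
  31669/7200 29419/6000 5171/1000 3127/600
  36493/7200 7963/1500 33107/6000 9089/1800
  563/108 39583/7200 37511/7200 2185/432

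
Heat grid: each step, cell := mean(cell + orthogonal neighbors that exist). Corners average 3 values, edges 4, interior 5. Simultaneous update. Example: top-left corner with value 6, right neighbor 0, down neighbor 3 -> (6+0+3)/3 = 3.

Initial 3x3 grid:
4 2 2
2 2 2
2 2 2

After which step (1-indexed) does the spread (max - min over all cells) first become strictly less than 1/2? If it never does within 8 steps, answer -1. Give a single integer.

Step 1: max=8/3, min=2, spread=2/3
Step 2: max=23/9, min=2, spread=5/9
Step 3: max=257/108, min=2, spread=41/108
  -> spread < 1/2 first at step 3
Step 4: max=15091/6480, min=371/180, spread=347/1296
Step 5: max=884537/388800, min=3757/1800, spread=2921/15552
Step 6: max=52484539/23328000, min=457483/216000, spread=24611/186624
Step 7: max=3118082033/1399680000, min=10376741/4860000, spread=207329/2239488
Step 8: max=185991552451/83980800000, min=557201599/259200000, spread=1746635/26873856

Answer: 3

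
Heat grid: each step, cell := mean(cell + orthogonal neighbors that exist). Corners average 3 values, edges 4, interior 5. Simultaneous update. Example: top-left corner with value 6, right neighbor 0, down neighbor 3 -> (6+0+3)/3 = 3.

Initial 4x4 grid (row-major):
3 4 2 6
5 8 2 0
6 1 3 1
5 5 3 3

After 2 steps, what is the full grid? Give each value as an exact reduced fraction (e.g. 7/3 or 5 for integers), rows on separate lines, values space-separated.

After step 1:
  4 17/4 7/2 8/3
  11/2 4 3 9/4
  17/4 23/5 2 7/4
  16/3 7/2 7/2 7/3
After step 2:
  55/12 63/16 161/48 101/36
  71/16 427/100 59/20 29/12
  1181/240 367/100 297/100 25/12
  157/36 127/30 17/6 91/36

Answer: 55/12 63/16 161/48 101/36
71/16 427/100 59/20 29/12
1181/240 367/100 297/100 25/12
157/36 127/30 17/6 91/36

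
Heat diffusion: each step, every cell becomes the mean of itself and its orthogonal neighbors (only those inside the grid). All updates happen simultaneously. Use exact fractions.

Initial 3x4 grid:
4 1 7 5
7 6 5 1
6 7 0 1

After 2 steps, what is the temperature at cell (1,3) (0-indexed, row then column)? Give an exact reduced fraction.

Step 1: cell (1,3) = 3
Step 2: cell (1,3) = 59/20
Full grid after step 2:
  19/4 91/20 257/60 71/18
  1297/240 24/5 79/20 59/20
  103/18 149/30 187/60 83/36

Answer: 59/20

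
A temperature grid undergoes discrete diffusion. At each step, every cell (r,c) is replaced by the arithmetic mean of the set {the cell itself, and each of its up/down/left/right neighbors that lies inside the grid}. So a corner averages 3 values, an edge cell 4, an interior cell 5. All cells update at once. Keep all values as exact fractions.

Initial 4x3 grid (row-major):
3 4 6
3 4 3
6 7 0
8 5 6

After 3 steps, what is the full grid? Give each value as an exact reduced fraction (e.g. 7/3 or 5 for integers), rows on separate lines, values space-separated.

After step 1:
  10/3 17/4 13/3
  4 21/5 13/4
  6 22/5 4
  19/3 13/2 11/3
After step 2:
  139/36 967/240 71/18
  263/60 201/50 947/240
  311/60 251/50 919/240
  113/18 209/40 85/18
After step 3:
  8837/2160 57077/14400 4291/1080
  15703/3600 12839/3000 28331/7200
  9389/1800 9311/2000 31531/7200
  6007/1080 4249/800 9919/2160

Answer: 8837/2160 57077/14400 4291/1080
15703/3600 12839/3000 28331/7200
9389/1800 9311/2000 31531/7200
6007/1080 4249/800 9919/2160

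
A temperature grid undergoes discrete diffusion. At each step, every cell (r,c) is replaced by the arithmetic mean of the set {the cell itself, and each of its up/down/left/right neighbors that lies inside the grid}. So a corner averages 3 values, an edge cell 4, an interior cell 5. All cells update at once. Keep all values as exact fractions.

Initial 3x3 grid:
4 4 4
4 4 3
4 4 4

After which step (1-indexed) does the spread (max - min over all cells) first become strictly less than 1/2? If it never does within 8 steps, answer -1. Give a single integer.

Step 1: max=4, min=11/3, spread=1/3
  -> spread < 1/2 first at step 1
Step 2: max=4, min=893/240, spread=67/240
Step 3: max=793/200, min=8203/2160, spread=1807/10800
Step 4: max=21239/5400, min=3298037/864000, spread=33401/288000
Step 5: max=2116609/540000, min=29874067/7776000, spread=3025513/38880000
Step 6: max=112444051/28800000, min=11976673133/3110400000, spread=53531/995328
Step 7: max=30312883949/7776000000, min=720463074151/186624000000, spread=450953/11943936
Step 8: max=3631471389481/933120000000, min=43280856439397/11197440000000, spread=3799043/143327232

Answer: 1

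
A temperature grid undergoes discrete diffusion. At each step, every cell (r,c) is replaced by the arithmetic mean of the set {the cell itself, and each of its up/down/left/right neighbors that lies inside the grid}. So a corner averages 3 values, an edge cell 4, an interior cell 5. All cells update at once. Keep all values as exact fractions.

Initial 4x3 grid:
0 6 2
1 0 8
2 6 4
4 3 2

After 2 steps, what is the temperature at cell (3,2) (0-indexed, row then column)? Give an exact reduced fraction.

Answer: 47/12

Derivation:
Step 1: cell (3,2) = 3
Step 2: cell (3,2) = 47/12
Full grid after step 2:
  61/36 52/15 65/18
  79/30 269/100 541/120
  5/2 96/25 29/8
  10/3 51/16 47/12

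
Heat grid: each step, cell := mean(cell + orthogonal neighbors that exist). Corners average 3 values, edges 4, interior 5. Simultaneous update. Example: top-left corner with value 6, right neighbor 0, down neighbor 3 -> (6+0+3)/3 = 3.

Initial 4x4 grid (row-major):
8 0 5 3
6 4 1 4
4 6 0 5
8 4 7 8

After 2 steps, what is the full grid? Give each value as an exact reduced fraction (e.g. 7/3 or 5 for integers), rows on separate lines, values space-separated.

After step 1:
  14/3 17/4 9/4 4
  11/2 17/5 14/5 13/4
  6 18/5 19/5 17/4
  16/3 25/4 19/4 20/3
After step 2:
  173/36 437/120 133/40 19/6
  587/120 391/100 31/10 143/40
  613/120 461/100 96/25 539/120
  211/36 299/60 161/30 47/9

Answer: 173/36 437/120 133/40 19/6
587/120 391/100 31/10 143/40
613/120 461/100 96/25 539/120
211/36 299/60 161/30 47/9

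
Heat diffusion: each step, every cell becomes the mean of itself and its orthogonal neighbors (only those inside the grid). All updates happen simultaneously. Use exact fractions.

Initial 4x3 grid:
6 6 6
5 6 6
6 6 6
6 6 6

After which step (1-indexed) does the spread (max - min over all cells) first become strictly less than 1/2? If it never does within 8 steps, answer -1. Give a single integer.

Step 1: max=6, min=17/3, spread=1/3
  -> spread < 1/2 first at step 1
Step 2: max=6, min=689/120, spread=31/120
Step 3: max=6, min=6269/1080, spread=211/1080
Step 4: max=10753/1800, min=631103/108000, spread=14077/108000
Step 5: max=644317/108000, min=5691593/972000, spread=5363/48600
Step 6: max=357131/60000, min=171219191/29160000, spread=93859/1166400
Step 7: max=577863533/97200000, min=10287325519/1749600000, spread=4568723/69984000
Step 8: max=17314381111/2916000000, min=618075564371/104976000000, spread=8387449/167961600

Answer: 1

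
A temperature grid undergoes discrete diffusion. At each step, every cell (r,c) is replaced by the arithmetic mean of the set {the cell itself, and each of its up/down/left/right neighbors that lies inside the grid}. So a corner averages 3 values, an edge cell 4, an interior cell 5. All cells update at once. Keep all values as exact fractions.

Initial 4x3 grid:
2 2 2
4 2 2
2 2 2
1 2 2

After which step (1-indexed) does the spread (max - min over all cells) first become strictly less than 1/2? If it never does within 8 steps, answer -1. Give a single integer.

Answer: 3

Derivation:
Step 1: max=8/3, min=5/3, spread=1
Step 2: max=589/240, min=89/48, spread=3/5
Step 3: max=5119/2160, min=277/144, spread=241/540
  -> spread < 1/2 first at step 3
Step 4: max=148189/64800, min=28237/14400, spread=8449/25920
Step 5: max=4384423/1944000, min=5131369/2592000, spread=428717/1555200
Step 6: max=129460201/58320000, min=311979211/155520000, spread=3989759/18662400
Step 7: max=3847160317/1749600000, min=699152587/345600000, spread=196928221/1119744000
Step 8: max=57212458457/26244000000, min=1141934015291/559872000000, spread=1886362363/13436928000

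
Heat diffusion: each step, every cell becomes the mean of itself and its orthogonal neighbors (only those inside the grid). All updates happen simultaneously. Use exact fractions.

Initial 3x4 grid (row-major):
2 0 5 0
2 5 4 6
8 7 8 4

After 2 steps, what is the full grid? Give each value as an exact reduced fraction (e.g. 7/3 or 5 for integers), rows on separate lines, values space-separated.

Answer: 103/36 611/240 871/240 113/36
297/80 469/100 207/50 563/120
203/36 1321/240 487/80 61/12

Derivation:
After step 1:
  4/3 3 9/4 11/3
  17/4 18/5 28/5 7/2
  17/3 7 23/4 6
After step 2:
  103/36 611/240 871/240 113/36
  297/80 469/100 207/50 563/120
  203/36 1321/240 487/80 61/12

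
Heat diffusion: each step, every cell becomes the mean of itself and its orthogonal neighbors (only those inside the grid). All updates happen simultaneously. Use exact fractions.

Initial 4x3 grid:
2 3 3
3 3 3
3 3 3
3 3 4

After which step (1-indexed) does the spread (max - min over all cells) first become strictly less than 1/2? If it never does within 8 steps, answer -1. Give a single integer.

Step 1: max=10/3, min=8/3, spread=2/3
Step 2: max=59/18, min=49/18, spread=5/9
Step 3: max=689/216, min=607/216, spread=41/108
  -> spread < 1/2 first at step 3
Step 4: max=81977/25920, min=73543/25920, spread=4217/12960
Step 5: max=971537/311040, min=894703/311040, spread=38417/155520
Step 6: max=57890671/18662400, min=54083729/18662400, spread=1903471/9331200
Step 7: max=689885017/223948800, min=653807783/223948800, spread=18038617/111974400
Step 8: max=41194762523/13436928000, min=39426805477/13436928000, spread=883978523/6718464000

Answer: 3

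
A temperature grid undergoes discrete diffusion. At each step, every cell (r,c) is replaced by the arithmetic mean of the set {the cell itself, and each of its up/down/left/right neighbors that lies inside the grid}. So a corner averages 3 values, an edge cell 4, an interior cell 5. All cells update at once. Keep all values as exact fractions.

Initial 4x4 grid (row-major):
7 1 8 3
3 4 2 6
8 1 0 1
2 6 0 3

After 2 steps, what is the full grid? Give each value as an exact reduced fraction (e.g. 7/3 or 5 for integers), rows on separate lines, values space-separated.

After step 1:
  11/3 5 7/2 17/3
  11/2 11/5 4 3
  7/2 19/5 4/5 5/2
  16/3 9/4 9/4 4/3
After step 2:
  85/18 431/120 109/24 73/18
  223/60 41/10 27/10 91/24
  68/15 251/100 267/100 229/120
  133/36 409/120 199/120 73/36

Answer: 85/18 431/120 109/24 73/18
223/60 41/10 27/10 91/24
68/15 251/100 267/100 229/120
133/36 409/120 199/120 73/36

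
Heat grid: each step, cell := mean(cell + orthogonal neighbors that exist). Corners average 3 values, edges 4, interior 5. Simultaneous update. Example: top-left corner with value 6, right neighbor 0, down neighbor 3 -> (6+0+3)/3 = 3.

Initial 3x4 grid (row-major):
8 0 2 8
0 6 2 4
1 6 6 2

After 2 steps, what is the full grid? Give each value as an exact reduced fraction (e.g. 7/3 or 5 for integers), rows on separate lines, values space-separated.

Answer: 125/36 187/60 47/12 35/9
231/80 193/50 89/25 25/6
65/18 833/240 67/16 4

Derivation:
After step 1:
  8/3 4 3 14/3
  15/4 14/5 4 4
  7/3 19/4 4 4
After step 2:
  125/36 187/60 47/12 35/9
  231/80 193/50 89/25 25/6
  65/18 833/240 67/16 4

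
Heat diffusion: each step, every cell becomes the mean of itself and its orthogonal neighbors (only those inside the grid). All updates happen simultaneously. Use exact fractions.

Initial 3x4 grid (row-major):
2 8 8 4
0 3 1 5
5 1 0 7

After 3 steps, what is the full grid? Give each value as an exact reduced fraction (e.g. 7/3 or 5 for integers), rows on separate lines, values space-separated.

After step 1:
  10/3 21/4 21/4 17/3
  5/2 13/5 17/5 17/4
  2 9/4 9/4 4
After step 2:
  133/36 493/120 587/120 91/18
  313/120 16/5 71/20 1039/240
  9/4 91/40 119/40 7/2
After step 3:
  937/270 2861/720 3169/720 10279/2160
  4231/1440 1889/600 4547/1200 11833/2880
  107/45 107/40 123/40 2593/720

Answer: 937/270 2861/720 3169/720 10279/2160
4231/1440 1889/600 4547/1200 11833/2880
107/45 107/40 123/40 2593/720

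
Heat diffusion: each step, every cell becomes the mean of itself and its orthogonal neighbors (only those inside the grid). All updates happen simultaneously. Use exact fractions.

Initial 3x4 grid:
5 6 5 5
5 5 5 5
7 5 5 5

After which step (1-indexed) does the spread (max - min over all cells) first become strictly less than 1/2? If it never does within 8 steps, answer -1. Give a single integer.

Step 1: max=17/3, min=5, spread=2/3
Step 2: max=50/9, min=5, spread=5/9
Step 3: max=1469/270, min=121/24, spread=431/1080
  -> spread < 1/2 first at step 3
Step 4: max=349417/64800, min=45631/9000, spread=104369/324000
Step 5: max=20812373/3888000, min=687641/135000, spread=5041561/19440000
Step 6: max=1242617527/233280000, min=165695701/32400000, spread=248042399/1166400000
Step 7: max=74265141293/13996800000, min=4987204267/972000000, spread=12246999241/69984000000
Step 8: max=4442511899287/839808000000, min=600148679731/116640000000, spread=607207026119/4199040000000

Answer: 3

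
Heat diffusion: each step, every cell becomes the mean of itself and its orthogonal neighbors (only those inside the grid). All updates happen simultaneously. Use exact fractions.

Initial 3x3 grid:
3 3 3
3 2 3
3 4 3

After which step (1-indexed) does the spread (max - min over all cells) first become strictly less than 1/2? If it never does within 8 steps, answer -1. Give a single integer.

Answer: 2

Derivation:
Step 1: max=10/3, min=11/4, spread=7/12
Step 2: max=19/6, min=17/6, spread=1/3
  -> spread < 1/2 first at step 2
Step 3: max=1327/432, min=2749/960, spread=1799/8640
Step 4: max=16417/5400, min=4189/1440, spread=2833/21600
Step 5: max=4681879/1555200, min=3369127/1152000, spread=2671151/31104000
Step 6: max=233273437/77760000, min=45765323/15552000, spread=741137/12960000
Step 7: max=16729288111/5598720000, min=36694054829/12441600000, spread=4339268759/111974400000
Step 8: max=417617844179/139968000000, min=165561168607/55987200000, spread=7429845323/279936000000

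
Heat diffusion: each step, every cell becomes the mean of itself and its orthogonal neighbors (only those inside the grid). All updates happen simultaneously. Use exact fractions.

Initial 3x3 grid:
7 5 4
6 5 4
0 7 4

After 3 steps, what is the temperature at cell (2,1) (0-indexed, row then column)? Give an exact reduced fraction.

Answer: 4063/900

Derivation:
Step 1: cell (2,1) = 4
Step 2: cell (2,1) = 281/60
Step 3: cell (2,1) = 4063/900
Full grid after step 3:
  3733/720 71233/14400 5257/1080
  34679/7200 1831/375 66433/14400
  5047/1080 4063/900 3323/720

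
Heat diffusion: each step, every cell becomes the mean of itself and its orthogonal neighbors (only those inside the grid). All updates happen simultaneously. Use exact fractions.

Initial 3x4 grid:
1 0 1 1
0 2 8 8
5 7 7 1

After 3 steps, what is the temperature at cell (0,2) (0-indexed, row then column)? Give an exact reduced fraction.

Answer: 5639/1800

Derivation:
Step 1: cell (0,2) = 5/2
Step 2: cell (0,2) = 361/120
Step 3: cell (0,2) = 5639/1800
Full grid after step 3:
  1927/1080 523/225 5639/1800 497/135
  4799/1800 9889/3000 6187/1500 31501/7200
  647/180 5131/1200 17503/3600 5461/1080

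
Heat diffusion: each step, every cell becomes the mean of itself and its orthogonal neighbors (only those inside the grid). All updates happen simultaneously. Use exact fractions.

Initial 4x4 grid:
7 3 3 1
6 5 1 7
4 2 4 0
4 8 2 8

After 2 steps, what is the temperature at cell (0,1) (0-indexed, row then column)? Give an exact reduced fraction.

Step 1: cell (0,1) = 9/2
Step 2: cell (0,1) = 457/120
Full grid after step 2:
  46/9 457/120 85/24 95/36
  547/120 22/5 269/100 11/3
  583/120 89/25 413/100 91/30
  40/9 583/120 439/120 163/36

Answer: 457/120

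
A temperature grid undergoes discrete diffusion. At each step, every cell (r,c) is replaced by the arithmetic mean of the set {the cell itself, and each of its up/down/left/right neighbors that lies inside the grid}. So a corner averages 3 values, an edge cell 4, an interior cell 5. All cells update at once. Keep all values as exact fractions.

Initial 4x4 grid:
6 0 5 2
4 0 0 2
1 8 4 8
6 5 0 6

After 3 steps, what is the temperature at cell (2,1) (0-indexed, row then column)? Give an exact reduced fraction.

Answer: 363/100

Derivation:
Step 1: cell (2,1) = 18/5
Step 2: cell (2,1) = 39/10
Step 3: cell (2,1) = 363/100
Full grid after step 3:
  793/270 9601/3600 3071/1200 997/360
  11491/3600 4553/1500 2969/1000 159/50
  929/240 363/100 11243/3000 3521/900
  41/10 1003/240 14849/3600 931/216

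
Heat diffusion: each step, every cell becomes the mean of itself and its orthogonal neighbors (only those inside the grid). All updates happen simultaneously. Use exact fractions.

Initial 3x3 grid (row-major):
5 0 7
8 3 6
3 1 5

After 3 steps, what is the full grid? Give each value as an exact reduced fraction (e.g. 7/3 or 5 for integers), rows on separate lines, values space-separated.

Answer: 4483/1080 60467/14400 1147/270
59167/14400 24229/6000 60817/14400
313/80 393/100 2887/720

Derivation:
After step 1:
  13/3 15/4 13/3
  19/4 18/5 21/4
  4 3 4
After step 2:
  77/18 961/240 40/9
  1001/240 407/100 1031/240
  47/12 73/20 49/12
After step 3:
  4483/1080 60467/14400 1147/270
  59167/14400 24229/6000 60817/14400
  313/80 393/100 2887/720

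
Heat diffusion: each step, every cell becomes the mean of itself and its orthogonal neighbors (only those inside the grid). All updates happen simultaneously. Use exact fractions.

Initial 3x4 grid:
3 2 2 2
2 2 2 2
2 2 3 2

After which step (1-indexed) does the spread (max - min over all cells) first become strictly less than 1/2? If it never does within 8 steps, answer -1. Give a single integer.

Step 1: max=7/3, min=2, spread=1/3
  -> spread < 1/2 first at step 1
Step 2: max=41/18, min=2, spread=5/18
Step 3: max=2371/1080, min=1499/720, spread=49/432
Step 4: max=283669/129600, min=45169/21600, spread=2531/25920
Step 5: max=112793089/51840000, min=457391/216000, spread=3019249/51840000
Step 6: max=112556711/51840000, min=41279051/19440000, spread=297509/6220800
Step 7: max=404404799209/186624000000, min=621885521/291600000, spread=6398065769/186624000000
Step 8: max=1212481464773/559872000000, min=24917378951/11664000000, spread=131578201/4478976000

Answer: 1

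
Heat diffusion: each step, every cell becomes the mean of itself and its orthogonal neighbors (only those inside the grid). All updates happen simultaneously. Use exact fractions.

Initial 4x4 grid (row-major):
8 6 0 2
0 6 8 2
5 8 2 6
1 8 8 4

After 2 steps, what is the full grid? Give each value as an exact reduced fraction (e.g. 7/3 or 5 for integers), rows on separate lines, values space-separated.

Answer: 173/36 289/60 209/60 59/18
1111/240 99/20 241/50 97/30
1123/240 551/100 124/25 51/10
173/36 1333/240 483/80 5

Derivation:
After step 1:
  14/3 5 4 4/3
  19/4 28/5 18/5 9/2
  7/2 29/5 32/5 7/2
  14/3 25/4 11/2 6
After step 2:
  173/36 289/60 209/60 59/18
  1111/240 99/20 241/50 97/30
  1123/240 551/100 124/25 51/10
  173/36 1333/240 483/80 5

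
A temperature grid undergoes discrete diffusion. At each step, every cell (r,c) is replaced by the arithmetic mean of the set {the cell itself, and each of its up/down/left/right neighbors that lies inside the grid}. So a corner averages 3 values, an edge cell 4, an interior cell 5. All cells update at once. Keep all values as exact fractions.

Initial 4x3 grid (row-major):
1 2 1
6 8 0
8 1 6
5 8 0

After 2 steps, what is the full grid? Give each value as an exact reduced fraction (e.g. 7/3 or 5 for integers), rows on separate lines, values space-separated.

After step 1:
  3 3 1
  23/4 17/5 15/4
  5 31/5 7/4
  7 7/2 14/3
After step 2:
  47/12 13/5 31/12
  343/80 221/50 99/40
  479/80 397/100 491/120
  31/6 641/120 119/36

Answer: 47/12 13/5 31/12
343/80 221/50 99/40
479/80 397/100 491/120
31/6 641/120 119/36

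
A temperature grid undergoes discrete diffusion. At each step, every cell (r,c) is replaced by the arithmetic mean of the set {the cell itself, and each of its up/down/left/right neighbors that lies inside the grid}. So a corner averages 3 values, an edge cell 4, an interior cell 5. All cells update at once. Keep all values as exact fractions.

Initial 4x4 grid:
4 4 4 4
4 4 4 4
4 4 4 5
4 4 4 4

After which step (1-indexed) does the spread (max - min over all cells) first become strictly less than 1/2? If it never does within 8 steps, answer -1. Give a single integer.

Answer: 1

Derivation:
Step 1: max=13/3, min=4, spread=1/3
  -> spread < 1/2 first at step 1
Step 2: max=511/120, min=4, spread=31/120
Step 3: max=4531/1080, min=4, spread=211/1080
Step 4: max=448843/108000, min=4, spread=16843/108000
Step 5: max=4026643/972000, min=36079/9000, spread=130111/972000
Step 6: max=120282367/29160000, min=2167159/540000, spread=3255781/29160000
Step 7: max=3599553691/874800000, min=2171107/540000, spread=82360351/874800000
Step 8: max=107727316891/26244000000, min=391306441/97200000, spread=2074577821/26244000000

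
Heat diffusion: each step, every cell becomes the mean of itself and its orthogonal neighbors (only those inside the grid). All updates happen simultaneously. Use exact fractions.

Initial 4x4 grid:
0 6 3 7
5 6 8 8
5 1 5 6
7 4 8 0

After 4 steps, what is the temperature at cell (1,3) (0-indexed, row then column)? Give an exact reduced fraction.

Step 1: cell (1,3) = 29/4
Step 2: cell (1,3) = 6
Step 3: cell (1,3) = 3599/600
Step 4: cell (1,3) = 4073/720
Full grid after step 4:
  285559/64800 1049527/216000 77833/14400 126571/21600
  490571/108000 864241/180000 108823/20000 4073/720
  498151/108000 175951/36000 916297/180000 290689/54000
  61537/12960 1030457/216000 1074121/216000 324943/64800

Answer: 4073/720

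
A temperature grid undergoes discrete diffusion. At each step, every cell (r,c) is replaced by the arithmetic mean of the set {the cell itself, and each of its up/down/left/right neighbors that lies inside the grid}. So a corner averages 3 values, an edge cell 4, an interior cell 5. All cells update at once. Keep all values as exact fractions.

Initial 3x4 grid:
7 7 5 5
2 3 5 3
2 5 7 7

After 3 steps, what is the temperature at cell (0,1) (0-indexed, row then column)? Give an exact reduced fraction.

Answer: 3491/720

Derivation:
Step 1: cell (0,1) = 11/2
Step 2: cell (0,1) = 311/60
Step 3: cell (0,1) = 3491/720
Full grid after step 3:
  5047/1080 3491/720 1819/360 2669/540
  6073/1440 5569/1200 393/80 41/8
  2893/720 703/160 7271/1440 11221/2160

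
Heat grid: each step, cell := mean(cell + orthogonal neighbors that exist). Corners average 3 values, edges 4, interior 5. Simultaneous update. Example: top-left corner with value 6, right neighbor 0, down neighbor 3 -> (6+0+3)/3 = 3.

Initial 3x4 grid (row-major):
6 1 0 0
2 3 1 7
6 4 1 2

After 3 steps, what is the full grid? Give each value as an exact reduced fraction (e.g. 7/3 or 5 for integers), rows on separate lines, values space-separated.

After step 1:
  3 5/2 1/2 7/3
  17/4 11/5 12/5 5/2
  4 7/2 2 10/3
After step 2:
  13/4 41/20 29/15 16/9
  269/80 297/100 48/25 317/120
  47/12 117/40 337/120 47/18
After step 3:
  231/80 3061/1200 6913/3600 2287/1080
  16199/4800 5291/2000 1841/750 16111/7200
  2449/720 631/200 4619/1800 1451/540

Answer: 231/80 3061/1200 6913/3600 2287/1080
16199/4800 5291/2000 1841/750 16111/7200
2449/720 631/200 4619/1800 1451/540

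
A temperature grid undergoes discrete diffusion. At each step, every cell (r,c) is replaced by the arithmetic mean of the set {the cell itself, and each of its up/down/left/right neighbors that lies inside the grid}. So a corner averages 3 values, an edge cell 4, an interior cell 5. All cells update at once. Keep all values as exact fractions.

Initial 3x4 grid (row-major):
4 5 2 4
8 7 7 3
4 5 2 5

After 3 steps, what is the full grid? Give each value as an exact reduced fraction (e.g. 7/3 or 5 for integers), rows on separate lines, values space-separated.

Answer: 11839/2160 17723/3600 229/50 2869/720
77587/14400 7937/1500 6617/1500 61567/14400
2971/540 35821/7200 33701/7200 2213/540

Derivation:
After step 1:
  17/3 9/2 9/2 3
  23/4 32/5 21/5 19/4
  17/3 9/2 19/4 10/3
After step 2:
  191/36 79/15 81/20 49/12
  1409/240 507/100 123/25 917/240
  191/36 1279/240 1007/240 77/18
After step 3:
  11839/2160 17723/3600 229/50 2869/720
  77587/14400 7937/1500 6617/1500 61567/14400
  2971/540 35821/7200 33701/7200 2213/540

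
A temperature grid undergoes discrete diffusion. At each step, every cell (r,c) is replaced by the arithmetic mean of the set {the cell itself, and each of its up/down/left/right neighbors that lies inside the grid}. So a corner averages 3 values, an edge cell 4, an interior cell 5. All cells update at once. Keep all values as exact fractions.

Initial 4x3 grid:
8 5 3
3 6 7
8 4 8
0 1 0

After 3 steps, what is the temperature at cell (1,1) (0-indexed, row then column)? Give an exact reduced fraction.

Answer: 30167/6000

Derivation:
Step 1: cell (1,1) = 5
Step 2: cell (1,1) = 563/100
Step 3: cell (1,1) = 30167/6000
Full grid after step 3:
  1151/216 39659/7200 763/144
  18907/3600 30167/6000 4221/800
  819/200 2221/500 3401/800
  2503/720 15431/4800 73/20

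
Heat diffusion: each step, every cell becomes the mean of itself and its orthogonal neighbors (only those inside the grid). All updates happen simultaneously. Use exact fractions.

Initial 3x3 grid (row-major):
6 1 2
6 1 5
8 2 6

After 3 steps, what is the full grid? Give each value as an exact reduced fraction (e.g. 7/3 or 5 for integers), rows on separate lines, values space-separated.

Answer: 1675/432 1649/480 169/54
12349/2880 2269/600 1679/480
983/216 12169/2880 1675/432

Derivation:
After step 1:
  13/3 5/2 8/3
  21/4 3 7/2
  16/3 17/4 13/3
After step 2:
  145/36 25/8 26/9
  215/48 37/10 27/8
  89/18 203/48 145/36
After step 3:
  1675/432 1649/480 169/54
  12349/2880 2269/600 1679/480
  983/216 12169/2880 1675/432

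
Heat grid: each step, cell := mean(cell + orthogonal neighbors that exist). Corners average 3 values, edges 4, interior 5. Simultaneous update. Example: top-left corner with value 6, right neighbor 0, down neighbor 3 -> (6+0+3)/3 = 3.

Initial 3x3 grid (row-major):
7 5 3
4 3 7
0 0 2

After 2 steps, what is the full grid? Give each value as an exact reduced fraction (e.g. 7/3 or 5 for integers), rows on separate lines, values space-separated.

Answer: 40/9 559/120 53/12
419/120 84/25 311/80
73/36 563/240 8/3

Derivation:
After step 1:
  16/3 9/2 5
  7/2 19/5 15/4
  4/3 5/4 3
After step 2:
  40/9 559/120 53/12
  419/120 84/25 311/80
  73/36 563/240 8/3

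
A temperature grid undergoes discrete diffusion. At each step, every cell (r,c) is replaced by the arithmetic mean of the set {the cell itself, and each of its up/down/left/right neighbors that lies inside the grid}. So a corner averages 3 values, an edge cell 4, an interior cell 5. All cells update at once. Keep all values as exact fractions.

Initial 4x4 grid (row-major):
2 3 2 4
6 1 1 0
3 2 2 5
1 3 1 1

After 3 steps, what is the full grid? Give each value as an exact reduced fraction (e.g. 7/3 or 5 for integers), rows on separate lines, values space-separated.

Answer: 3113/1080 1747/720 183/80 371/180
971/360 1501/600 253/125 523/240
937/360 6637/3000 1603/750 7273/3600
2521/1080 1571/720 7123/3600 1133/540

Derivation:
After step 1:
  11/3 2 5/2 2
  3 13/5 6/5 5/2
  3 11/5 11/5 2
  7/3 7/4 7/4 7/3
After step 2:
  26/9 323/120 77/40 7/3
  46/15 11/5 11/5 77/40
  79/30 47/20 187/100 271/120
  85/36 241/120 241/120 73/36
After step 3:
  3113/1080 1747/720 183/80 371/180
  971/360 1501/600 253/125 523/240
  937/360 6637/3000 1603/750 7273/3600
  2521/1080 1571/720 7123/3600 1133/540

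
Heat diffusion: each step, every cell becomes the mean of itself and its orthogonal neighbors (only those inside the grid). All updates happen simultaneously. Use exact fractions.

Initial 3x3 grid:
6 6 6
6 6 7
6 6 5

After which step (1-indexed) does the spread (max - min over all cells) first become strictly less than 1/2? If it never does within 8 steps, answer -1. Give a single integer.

Step 1: max=19/3, min=23/4, spread=7/12
Step 2: max=92/15, min=71/12, spread=13/60
  -> spread < 1/2 first at step 2
Step 3: max=827/135, min=28573/4800, spread=7483/43200
Step 4: max=656221/108000, min=258143/43200, spread=21727/216000
Step 5: max=5899711/972000, min=34557319/5760000, spread=10906147/155520000
Step 6: max=706040059/116640000, min=933825287/155520000, spread=36295/746496
Step 7: max=10582115837/1749600000, min=56119437589/9331200000, spread=305773/8957952
Step 8: max=2537032579381/419904000000, min=3369293694383/559872000000, spread=2575951/107495424

Answer: 2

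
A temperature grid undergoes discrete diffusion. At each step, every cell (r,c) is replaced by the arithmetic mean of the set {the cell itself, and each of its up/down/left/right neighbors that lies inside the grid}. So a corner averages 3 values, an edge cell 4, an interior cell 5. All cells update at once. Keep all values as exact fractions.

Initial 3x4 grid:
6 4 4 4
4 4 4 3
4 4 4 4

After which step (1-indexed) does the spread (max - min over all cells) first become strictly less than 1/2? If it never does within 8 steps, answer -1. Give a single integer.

Answer: 4

Derivation:
Step 1: max=14/3, min=11/3, spread=1
Step 2: max=41/9, min=893/240, spread=601/720
Step 3: max=473/108, min=8203/2160, spread=419/720
Step 4: max=279133/64800, min=496961/129600, spread=4087/8640
  -> spread < 1/2 first at step 4
Step 5: max=16506737/3888000, min=30058819/7776000, spread=65659/172800
Step 6: max=980881303/233280000, min=1817259881/466560000, spread=1926703/6220800
Step 7: max=58399222277/13996800000, min=109756227979/27993600000, spread=93896221/373248000
Step 8: max=3483428349943/839808000000, min=6621353601761/1679616000000, spread=61422773/298598400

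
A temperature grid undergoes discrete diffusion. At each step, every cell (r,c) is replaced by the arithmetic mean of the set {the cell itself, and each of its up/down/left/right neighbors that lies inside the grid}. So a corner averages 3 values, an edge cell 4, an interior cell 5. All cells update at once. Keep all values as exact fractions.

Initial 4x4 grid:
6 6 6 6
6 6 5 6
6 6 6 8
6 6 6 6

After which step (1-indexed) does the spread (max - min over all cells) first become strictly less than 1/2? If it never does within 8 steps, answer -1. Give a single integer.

Step 1: max=20/3, min=23/4, spread=11/12
Step 2: max=1537/240, min=471/80, spread=31/60
Step 3: max=13687/2160, min=4739/800, spread=8917/21600
  -> spread < 1/2 first at step 3
Step 4: max=81089/12960, min=142481/24000, spread=207463/648000
Step 5: max=12083023/1944000, min=1284731/216000, spread=130111/486000
Step 6: max=360381193/58320000, min=38595341/6480000, spread=3255781/14580000
Step 7: max=10767810847/1749600000, min=1159818827/194400000, spread=82360351/437400000
Step 8: max=64394175701/10497600000, min=34852507469/5832000000, spread=2074577821/13122000000

Answer: 3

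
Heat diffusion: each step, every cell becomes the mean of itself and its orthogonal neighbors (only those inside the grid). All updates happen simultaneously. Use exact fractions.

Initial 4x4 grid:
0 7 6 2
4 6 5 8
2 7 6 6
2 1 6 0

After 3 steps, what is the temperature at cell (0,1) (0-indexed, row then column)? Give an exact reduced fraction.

Step 1: cell (0,1) = 19/4
Step 2: cell (0,1) = 1153/240
Step 3: cell (0,1) = 33769/7200
Full grid after step 3:
  4559/1080 33769/7200 7549/1440 2873/540
  28609/7200 14477/3000 1573/300 7687/1440
  27337/7200 6337/1500 4957/1000 11737/2400
  1741/540 28027/7200 3339/800 323/72

Answer: 33769/7200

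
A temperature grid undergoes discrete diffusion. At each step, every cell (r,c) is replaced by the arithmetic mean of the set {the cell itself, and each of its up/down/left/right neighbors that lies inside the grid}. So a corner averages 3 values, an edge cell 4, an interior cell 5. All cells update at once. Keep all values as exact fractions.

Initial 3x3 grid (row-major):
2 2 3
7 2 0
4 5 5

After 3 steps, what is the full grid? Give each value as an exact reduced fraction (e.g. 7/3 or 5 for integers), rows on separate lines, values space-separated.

Answer: 1783/540 40309/14400 5407/2160
17653/4800 3293/1000 6739/2400
8867/2160 13271/3600 3571/1080

Derivation:
After step 1:
  11/3 9/4 5/3
  15/4 16/5 5/2
  16/3 4 10/3
After step 2:
  29/9 647/240 77/36
  319/80 157/50 107/40
  157/36 119/30 59/18
After step 3:
  1783/540 40309/14400 5407/2160
  17653/4800 3293/1000 6739/2400
  8867/2160 13271/3600 3571/1080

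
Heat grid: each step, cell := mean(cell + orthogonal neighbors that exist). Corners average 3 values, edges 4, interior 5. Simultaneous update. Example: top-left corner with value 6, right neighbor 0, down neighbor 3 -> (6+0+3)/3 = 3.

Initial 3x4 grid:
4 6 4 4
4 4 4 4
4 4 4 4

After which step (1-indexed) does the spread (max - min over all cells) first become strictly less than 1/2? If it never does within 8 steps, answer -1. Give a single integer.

Answer: 3

Derivation:
Step 1: max=14/3, min=4, spread=2/3
Step 2: max=271/60, min=4, spread=31/60
Step 3: max=2371/540, min=4, spread=211/540
  -> spread < 1/2 first at step 3
Step 4: max=232897/54000, min=3647/900, spread=14077/54000
Step 5: max=2084407/486000, min=219683/54000, spread=5363/24300
Step 6: max=62060809/14580000, min=122869/30000, spread=93859/583200
Step 7: max=3709474481/874800000, min=199736467/48600000, spread=4568723/34992000
Step 8: max=221732435629/52488000000, min=6013618889/1458000000, spread=8387449/83980800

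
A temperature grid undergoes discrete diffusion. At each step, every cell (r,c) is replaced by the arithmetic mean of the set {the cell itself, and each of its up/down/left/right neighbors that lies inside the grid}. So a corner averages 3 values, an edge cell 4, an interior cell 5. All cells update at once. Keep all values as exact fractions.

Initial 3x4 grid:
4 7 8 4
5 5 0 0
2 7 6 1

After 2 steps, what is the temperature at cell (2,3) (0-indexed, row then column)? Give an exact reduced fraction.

Step 1: cell (2,3) = 7/3
Step 2: cell (2,3) = 85/36
Full grid after step 2:
  46/9 1253/240 371/80 10/3
  47/10 118/25 181/50 683/240
  41/9 539/120 439/120 85/36

Answer: 85/36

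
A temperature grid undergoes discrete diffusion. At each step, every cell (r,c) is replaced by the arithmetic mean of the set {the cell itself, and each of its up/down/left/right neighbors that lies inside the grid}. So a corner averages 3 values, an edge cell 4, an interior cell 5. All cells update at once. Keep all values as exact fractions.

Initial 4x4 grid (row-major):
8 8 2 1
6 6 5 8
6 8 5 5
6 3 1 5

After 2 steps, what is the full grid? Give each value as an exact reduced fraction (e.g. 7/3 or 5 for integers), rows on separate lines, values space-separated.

After step 1:
  22/3 6 4 11/3
  13/2 33/5 26/5 19/4
  13/2 28/5 24/5 23/4
  5 9/2 7/2 11/3
After step 2:
  119/18 359/60 283/60 149/36
  101/15 299/50 507/100 581/120
  59/10 28/5 497/100 569/120
  16/3 93/20 247/60 155/36

Answer: 119/18 359/60 283/60 149/36
101/15 299/50 507/100 581/120
59/10 28/5 497/100 569/120
16/3 93/20 247/60 155/36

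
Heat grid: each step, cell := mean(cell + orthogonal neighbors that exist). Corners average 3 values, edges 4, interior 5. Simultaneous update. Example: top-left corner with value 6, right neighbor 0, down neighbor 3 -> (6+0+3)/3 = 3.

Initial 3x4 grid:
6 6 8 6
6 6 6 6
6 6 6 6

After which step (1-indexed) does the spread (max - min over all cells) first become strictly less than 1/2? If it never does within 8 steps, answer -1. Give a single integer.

Step 1: max=20/3, min=6, spread=2/3
Step 2: max=391/60, min=6, spread=31/60
Step 3: max=3451/540, min=6, spread=211/540
  -> spread < 1/2 first at step 3
Step 4: max=340897/54000, min=5447/900, spread=14077/54000
Step 5: max=3056407/486000, min=327683/54000, spread=5363/24300
Step 6: max=91220809/14580000, min=182869/30000, spread=93859/583200
Step 7: max=5459074481/874800000, min=296936467/48600000, spread=4568723/34992000
Step 8: max=326708435629/52488000000, min=8929618889/1458000000, spread=8387449/83980800

Answer: 3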